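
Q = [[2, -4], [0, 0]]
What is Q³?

[[8, -16], [0, 0]]

Q² = [[4, -8], [0, 0]]
Q³ = [[8, -16], [0, 0]]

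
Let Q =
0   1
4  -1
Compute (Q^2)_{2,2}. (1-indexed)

5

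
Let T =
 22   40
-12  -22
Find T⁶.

[[64, 0], [0, 64]]

tr T = 0 and det T = -4, so the characteristic polynomial is λ² − (0)λ + (-4) with roots 2 and -2.
Eigenvectors give P = [[-2, -5], [1, 3]] with P⁻¹ = [[-3, -5], [1, 2]], and T = P·diag(2, -2)·P⁻¹.
Then T⁶ = P·diag(64, 64)·P⁻¹ = [[-128, -320], [64, 192]] · [[-3, -5], [1, 2]] = [[64, 0], [0, 64]].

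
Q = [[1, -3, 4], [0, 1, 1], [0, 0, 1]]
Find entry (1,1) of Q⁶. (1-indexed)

1

Q = I + N where N = [[0, -3, 4], [0, 0, 1], [0, 0, 0]] is strictly upper-triangular, so N³ = 0.
(I + N)⁶ = I + 6·N + 15·N² = [[1, -18, -21], [0, 1, 6], [0, 0, 1]].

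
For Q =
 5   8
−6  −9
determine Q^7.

tr Q = −4 and det Q = 3, so the characteristic polynomial is λ² − (−4)λ + (3) with roots −1 and −3.
Eigenvectors give P = [[4, −1], [−3, 1]] with P⁻¹ = [[1, 1], [3, 4]], and Q = P·diag(−1, −3)·P⁻¹.
Then Q^7 = P·diag(−1, −2187)·P⁻¹ = [[−4, 2187], [3, −2187]] · [[1, 1], [3, 4]] = [[6557, 8744], [−6558, −8745]].

[[6557, 8744], [−6558, −8745]]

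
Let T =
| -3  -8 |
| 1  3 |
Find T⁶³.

[[-3, -8], [1, 3]]

T² = I (check: tr T = 0 and det T = -1), so T⁶³ = T since 63 is odd.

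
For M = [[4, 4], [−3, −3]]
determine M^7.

M² = M (a projection; rank 1, trace 1), so M^7 = M.

[[4, 4], [−3, −3]]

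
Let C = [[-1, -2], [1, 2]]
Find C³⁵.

[[-1, -2], [1, 2]]

C² = C (a projection; rank 1, trace 1), so C³⁵ = C.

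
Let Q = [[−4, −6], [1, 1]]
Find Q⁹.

tr Q = −3 and det Q = 2, so the characteristic polynomial is λ² − (−3)λ + (2) with roots −1 and −2.
Eigenvectors give P = [[−2, 3], [1, −1]] with P⁻¹ = [[1, 3], [1, 2]], and Q = P·diag(−1, −2)·P⁻¹.
Then Q⁹ = P·diag(−1, −512)·P⁻¹ = [[2, −1536], [−1, 512]] · [[1, 3], [1, 2]] = [[−1534, −3066], [511, 1021]].

[[−1534, −3066], [511, 1021]]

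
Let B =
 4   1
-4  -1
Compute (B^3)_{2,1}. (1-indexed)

-36

B^2 = [[12, 3], [-12, -3]]
B^3 = [[36, 9], [-36, -9]]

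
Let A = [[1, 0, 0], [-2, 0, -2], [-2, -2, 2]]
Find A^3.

[[1, 0, 0], [2, 8, -16], [-10, -16, 24]]

A^2 = [[1, 0, 0], [2, 4, -4], [-2, -4, 8]]
A^3 = [[1, 0, 0], [2, 8, -16], [-10, -16, 24]]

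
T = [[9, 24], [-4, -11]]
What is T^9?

[[39369, 118104], [-19684, -59051]]

tr T = -2 and det T = -3, so the characteristic polynomial is λ² − (-2)λ + (-3) with roots -3 and 1.
Eigenvectors give P = [[2, 3], [-1, -1]] with P⁻¹ = [[-1, -3], [1, 2]], and T = P·diag(-3, 1)·P⁻¹.
Then T^9 = P·diag(-19683, 1)·P⁻¹ = [[-39366, 3], [19683, -1]] · [[-1, -3], [1, 2]] = [[39369, 118104], [-19684, -59051]].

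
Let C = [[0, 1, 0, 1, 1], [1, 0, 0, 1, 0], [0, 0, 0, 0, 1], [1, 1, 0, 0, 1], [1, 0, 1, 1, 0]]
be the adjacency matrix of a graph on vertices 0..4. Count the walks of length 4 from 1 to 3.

9

The number of length-4 walks from vertex 1 to vertex 3 is entry (1,3) of C⁴, where C is the adjacency matrix.
C² = [[3, 1, 1, 2, 1], [1, 2, 0, 1, 2], [1, 0, 1, 1, 0], [2, 1, 1, 3, 1], [1, 2, 0, 1, 3]]
C³ = [[4, 5, 1, 5, 6], [5, 2, 2, 5, 2], [1, 2, 0, 1, 3], [5, 5, 1, 4, 6], [6, 2, 3, 6, 2]]
C⁴ = [[16, 9, 6, 15, 10], [9, 10, 2, 9, 12], [6, 2, 3, 6, 2], [15, 9, 6, 16, 10], [10, 12, 2, 10, 15]]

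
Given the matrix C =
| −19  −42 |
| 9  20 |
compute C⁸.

tr C = 1 and det C = −2, so the characteristic polynomial is λ² − (1)λ + (−2) with roots 2 and −1.
Eigenvectors give P = [[2, 7], [−1, −3]] with P⁻¹ = [[−3, −7], [1, 2]], and C = P·diag(2, −1)·P⁻¹.
Then C⁸ = P·diag(256, 1)·P⁻¹ = [[512, 7], [−256, −3]] · [[−3, −7], [1, 2]] = [[−1529, −3570], [765, 1786]].

[[−1529, −3570], [765, 1786]]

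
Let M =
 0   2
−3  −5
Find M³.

[[30, 38], [−57, −65]]

tr M = −5 and det M = 6, so the characteristic polynomial is λ² − (−5)λ + (6) with roots −2 and −3.
Eigenvectors give P = [[1, −2], [−1, 3]] with P⁻¹ = [[3, 2], [1, 1]], and M = P·diag(−2, −3)·P⁻¹.
Then M³ = P·diag(−8, −27)·P⁻¹ = [[−8, 54], [8, −81]] · [[3, 2], [1, 1]] = [[30, 38], [−57, −65]].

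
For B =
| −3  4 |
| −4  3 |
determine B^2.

[[−7, 0], [0, −7]]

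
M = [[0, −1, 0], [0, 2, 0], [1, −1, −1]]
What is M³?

[[0, −4, 0], [0, 8, 0], [1, −4, −1]]

M² = [[0, −2, 0], [0, 4, 0], [−1, −2, 1]]
M³ = [[0, −4, 0], [0, 8, 0], [1, −4, −1]]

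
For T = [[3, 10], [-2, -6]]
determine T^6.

tr T = -3 and det T = 2, so the characteristic polynomial is λ² − (-3)λ + (2) with roots -1 and -2.
Eigenvectors give P = [[5, -2], [-2, 1]] with P⁻¹ = [[1, 2], [2, 5]], and T = P·diag(-1, -2)·P⁻¹.
Then T^6 = P·diag(1, 64)·P⁻¹ = [[5, -128], [-2, 64]] · [[1, 2], [2, 5]] = [[-251, -630], [126, 316]].

[[-251, -630], [126, 316]]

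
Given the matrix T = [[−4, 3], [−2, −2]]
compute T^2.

[[10, −18], [12, −2]]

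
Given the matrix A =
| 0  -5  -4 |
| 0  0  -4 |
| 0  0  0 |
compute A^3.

[[0, 0, 0], [0, 0, 0], [0, 0, 0]]

A is strictly triangular, hence nilpotent: A^3 = 0, so A^3 = 0.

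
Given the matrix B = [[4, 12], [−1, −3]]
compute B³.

[[4, 12], [−1, −3]]

B² = B (a projection; rank 1, trace 1), so B³ = B.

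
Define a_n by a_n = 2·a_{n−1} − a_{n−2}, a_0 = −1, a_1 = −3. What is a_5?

With companion matrix B = [[2, −1], [1, 0]], [a_n, a_{n−1}]ᵀ = B·[a_{n−1}, a_{n−2}]ᵀ, so [a_5, a_4]ᵀ = B⁴·[a_1, a_0]ᵀ.
B⁴ = [[5, −4], [4, −3]], giving [a_5, a_4]ᵀ = [[−11], [−9]].

−11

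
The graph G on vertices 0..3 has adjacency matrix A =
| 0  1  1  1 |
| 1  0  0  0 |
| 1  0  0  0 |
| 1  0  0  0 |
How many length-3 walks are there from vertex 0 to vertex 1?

The number of length-3 walks from vertex 0 to vertex 1 is entry (0,1) of A³, where A is the adjacency matrix.
A² = [[3, 0, 0, 0], [0, 1, 1, 1], [0, 1, 1, 1], [0, 1, 1, 1]]
A³ = [[0, 3, 3, 3], [3, 0, 0, 0], [3, 0, 0, 0], [3, 0, 0, 0]]

3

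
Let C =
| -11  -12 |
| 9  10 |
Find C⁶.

tr C = -1 and det C = -2, so the characteristic polynomial is λ² − (-1)λ + (-2) with roots 1 and -2.
Eigenvectors give P = [[-1, 4], [1, -3]] with P⁻¹ = [[3, 4], [1, 1]], and C = P·diag(1, -2)·P⁻¹.
Then C⁶ = P·diag(1, 64)·P⁻¹ = [[-1, 256], [1, -192]] · [[3, 4], [1, 1]] = [[253, 252], [-189, -188]].

[[253, 252], [-189, -188]]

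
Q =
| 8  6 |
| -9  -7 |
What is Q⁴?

[[46, 30], [-45, -29]]

tr Q = 1 and det Q = -2, so the characteristic polynomial is λ² − (1)λ + (-2) with roots 2 and -1.
Eigenvectors give P = [[-1, -2], [1, 3]] with P⁻¹ = [[-3, -2], [1, 1]], and Q = P·diag(2, -1)·P⁻¹.
Then Q⁴ = P·diag(16, 1)·P⁻¹ = [[-16, -2], [16, 3]] · [[-3, -2], [1, 1]] = [[46, 30], [-45, -29]].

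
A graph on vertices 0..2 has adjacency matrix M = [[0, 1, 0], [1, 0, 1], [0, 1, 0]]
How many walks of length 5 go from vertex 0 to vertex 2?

The number of length-5 walks from vertex 0 to vertex 2 is entry (0,2) of M⁵, where M is the adjacency matrix.
M² = [[1, 0, 1], [0, 2, 0], [1, 0, 1]]
M³ = [[0, 2, 0], [2, 0, 2], [0, 2, 0]]
M⁴ = [[2, 0, 2], [0, 4, 0], [2, 0, 2]]
M⁵ = [[0, 4, 0], [4, 0, 4], [0, 4, 0]]

0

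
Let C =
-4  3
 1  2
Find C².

[[19, -6], [-2, 7]]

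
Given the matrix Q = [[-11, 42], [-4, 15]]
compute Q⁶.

[[-4367, 15288], [-1456, 5097]]

tr Q = 4 and det Q = 3, so the characteristic polynomial is λ² − (4)λ + (3) with roots 3 and 1.
Eigenvectors give P = [[3, 7], [1, 2]] with P⁻¹ = [[-2, 7], [1, -3]], and Q = P·diag(3, 1)·P⁻¹.
Then Q⁶ = P·diag(729, 1)·P⁻¹ = [[2187, 7], [729, 2]] · [[-2, 7], [1, -3]] = [[-4367, 15288], [-1456, 5097]].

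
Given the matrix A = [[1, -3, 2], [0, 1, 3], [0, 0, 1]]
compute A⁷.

A = I + N where N = [[0, -3, 2], [0, 0, 3], [0, 0, 0]] is strictly upper-triangular, so N³ = 0.
(I + N)⁷ = I + 7·N + 21·N² = [[1, -21, -175], [0, 1, 21], [0, 0, 1]].

[[1, -21, -175], [0, 1, 21], [0, 0, 1]]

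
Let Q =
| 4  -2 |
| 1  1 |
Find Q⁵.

[[454, -422], [211, -179]]

tr Q = 5 and det Q = 6, so the characteristic polynomial is λ² − (5)λ + (6) with roots 3 and 2.
Eigenvectors give P = [[-2, 1], [-1, 1]] with P⁻¹ = [[-1, 1], [-1, 2]], and Q = P·diag(3, 2)·P⁻¹.
Then Q⁵ = P·diag(243, 32)·P⁻¹ = [[-486, 32], [-243, 32]] · [[-1, 1], [-1, 2]] = [[454, -422], [211, -179]].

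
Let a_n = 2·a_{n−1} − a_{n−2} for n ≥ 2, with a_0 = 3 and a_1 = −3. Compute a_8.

−45

With companion matrix B = [[2, −1], [1, 0]], [a_n, a_{n−1}]ᵀ = B·[a_{n−1}, a_{n−2}]ᵀ, so [a_8, a_7]ᵀ = B⁷·[a_1, a_0]ᵀ.
B⁷ = [[8, −7], [7, −6]], giving [a_8, a_7]ᵀ = [[−45], [−39]].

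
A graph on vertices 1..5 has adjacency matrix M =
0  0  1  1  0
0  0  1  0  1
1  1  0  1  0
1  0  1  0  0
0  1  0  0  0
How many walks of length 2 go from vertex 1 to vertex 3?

1

The number of length-2 walks from vertex 1 to vertex 3 is entry (1,3) of M², where M is the adjacency matrix.
M² = [[2, 1, 1, 1, 0], [1, 2, 0, 1, 0], [1, 0, 3, 1, 1], [1, 1, 1, 2, 0], [0, 0, 1, 0, 1]]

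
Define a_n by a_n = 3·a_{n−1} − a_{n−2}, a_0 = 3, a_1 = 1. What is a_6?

−21

With companion matrix C = [[3, −1], [1, 0]], [a_n, a_{n−1}]ᵀ = C·[a_{n−1}, a_{n−2}]ᵀ, so [a_6, a_5]ᵀ = C⁵·[a_1, a_0]ᵀ.
C⁵ = [[144, −55], [55, −21]], giving [a_6, a_5]ᵀ = [[−21], [−8]].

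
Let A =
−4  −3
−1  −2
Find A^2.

[[19, 18], [6, 7]]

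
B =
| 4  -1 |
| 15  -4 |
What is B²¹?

[[4, -1], [15, -4]]

B² = I (check: tr B = 0 and det B = -1), so B²¹ = B since 21 is odd.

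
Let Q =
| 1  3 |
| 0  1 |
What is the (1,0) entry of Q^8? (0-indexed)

0

Q = I + N where N = [[0, 3], [0, 0]] is strictly upper-triangular, so N^2 = 0.
(I + N)^8 = I + 8·N = [[1, 24], [0, 1]].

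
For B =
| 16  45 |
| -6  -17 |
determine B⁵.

tr B = -1 and det B = -2, so the characteristic polynomial is λ² − (-1)λ + (-2) with roots 1 and -2.
Eigenvectors give P = [[-3, -5], [1, 2]] with P⁻¹ = [[-2, -5], [1, 3]], and B = P·diag(1, -2)·P⁻¹.
Then B⁵ = P·diag(1, -32)·P⁻¹ = [[-3, 160], [1, -64]] · [[-2, -5], [1, 3]] = [[166, 495], [-66, -197]].

[[166, 495], [-66, -197]]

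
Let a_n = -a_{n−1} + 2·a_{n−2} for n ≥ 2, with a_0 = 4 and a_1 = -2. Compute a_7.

-254

With companion matrix M = [[-1, 2], [1, 0]], [a_n, a_{n−1}]ᵀ = M·[a_{n−1}, a_{n−2}]ᵀ, so [a_7, a_6]ᵀ = M⁶·[a_1, a_0]ᵀ.
M⁶ = [[43, -42], [-21, 22]], giving [a_7, a_6]ᵀ = [[-254], [130]].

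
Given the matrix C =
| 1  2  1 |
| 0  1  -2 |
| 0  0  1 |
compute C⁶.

C = I + N where N = [[0, 2, 1], [0, 0, -2], [0, 0, 0]] is strictly upper-triangular, so N³ = 0.
(I + N)⁶ = I + 6·N + 15·N² = [[1, 12, -54], [0, 1, -12], [0, 0, 1]].

[[1, 12, -54], [0, 1, -12], [0, 0, 1]]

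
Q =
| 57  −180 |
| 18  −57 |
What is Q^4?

[[81, 0], [0, 81]]

tr Q = 0 and det Q = −9, so the characteristic polynomial is λ² − (0)λ + (−9) with roots −3 and 3.
Eigenvectors give P = [[3, −10], [1, −3]] with P⁻¹ = [[−3, 10], [−1, 3]], and Q = P·diag(−3, 3)·P⁻¹.
Then Q^4 = P·diag(81, 81)·P⁻¹ = [[243, −810], [81, −243]] · [[−3, 10], [−1, 3]] = [[81, 0], [0, 81]].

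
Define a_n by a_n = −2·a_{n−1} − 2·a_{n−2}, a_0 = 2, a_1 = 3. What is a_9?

48

With companion matrix M = [[−2, −2], [1, 0]], [a_n, a_{n−1}]ᵀ = M·[a_{n−1}, a_{n−2}]ᵀ, so [a_9, a_8]ᵀ = M^8·[a_1, a_0]ᵀ.
M^8 = [[16, 0], [0, 16]], giving [a_9, a_8]ᵀ = [[48], [32]].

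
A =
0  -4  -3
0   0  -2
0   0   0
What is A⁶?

[[0, 0, 0], [0, 0, 0], [0, 0, 0]]

A is strictly triangular, hence nilpotent: A³ = 0, so A⁶ = 0.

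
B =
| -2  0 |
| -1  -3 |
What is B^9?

tr B = -5 and det B = 6, so the characteristic polynomial is λ² − (-5)λ + (6) with roots -3 and -2.
Eigenvectors give P = [[0, 1], [1, -1]] with P⁻¹ = [[1, 1], [1, 0]], and B = P·diag(-3, -2)·P⁻¹.
Then B^9 = P·diag(-19683, -512)·P⁻¹ = [[0, -512], [-19683, 512]] · [[1, 1], [1, 0]] = [[-512, 0], [-19171, -19683]].

[[-512, 0], [-19171, -19683]]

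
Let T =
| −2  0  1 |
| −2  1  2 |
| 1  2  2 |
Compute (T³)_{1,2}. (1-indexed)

T² = [[5, 2, 0], [4, 5, 4], [−4, 6, 9]]
T³ = [[−14, 2, 9], [−14, 13, 22], [5, 24, 26]]

2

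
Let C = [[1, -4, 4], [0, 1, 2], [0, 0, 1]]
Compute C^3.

[[1, -12, -12], [0, 1, 6], [0, 0, 1]]

C = I + N where N = [[0, -4, 4], [0, 0, 2], [0, 0, 0]] is strictly upper-triangular, so N^3 = 0.
(I + N)^3 = I + 3·N + 3·N^2 = [[1, -12, -12], [0, 1, 6], [0, 0, 1]].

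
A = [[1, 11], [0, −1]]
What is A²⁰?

[[1, 0], [0, 1]]

A² = I (check: tr A = 0 and det A = −1), so A²⁰ = I since 20 is even.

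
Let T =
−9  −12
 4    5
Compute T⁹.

tr T = −4 and det T = 3, so the characteristic polynomial is λ² − (−4)λ + (3) with roots −1 and −3.
Eigenvectors give P = [[3, 2], [−2, −1]] with P⁻¹ = [[−1, −2], [2, 3]], and T = P·diag(−1, −3)·P⁻¹.
Then T⁹ = P·diag(−1, −19683)·P⁻¹ = [[−3, −39366], [2, 19683]] · [[−1, −2], [2, 3]] = [[−78729, −118092], [39364, 59045]].

[[−78729, −118092], [39364, 59045]]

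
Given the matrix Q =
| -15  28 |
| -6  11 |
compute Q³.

[[-183, 364], [-78, 155]]

tr Q = -4 and det Q = 3, so the characteristic polynomial is λ² − (-4)λ + (3) with roots -1 and -3.
Eigenvectors give P = [[2, 7], [1, 3]] with P⁻¹ = [[-3, 7], [1, -2]], and Q = P·diag(-1, -3)·P⁻¹.
Then Q³ = P·diag(-1, -27)·P⁻¹ = [[-2, -189], [-1, -81]] · [[-3, 7], [1, -2]] = [[-183, 364], [-78, 155]].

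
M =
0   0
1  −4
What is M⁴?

[[0, 0], [−64, 256]]

M² = [[0, 0], [−4, 16]]
M³ = [[0, 0], [16, −64]]
M⁴ = [[0, 0], [−64, 256]]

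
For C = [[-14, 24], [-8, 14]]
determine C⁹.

tr C = 0 and det C = -4, so the characteristic polynomial is λ² − (0)λ + (-4) with roots -2 and 2.
Eigenvectors give P = [[2, -3], [1, -2]] with P⁻¹ = [[2, -3], [1, -2]], and C = P·diag(-2, 2)·P⁻¹.
Then C⁹ = P·diag(-512, 512)·P⁻¹ = [[-1024, -1536], [-512, -1024]] · [[2, -3], [1, -2]] = [[-3584, 6144], [-2048, 3584]].

[[-3584, 6144], [-2048, 3584]]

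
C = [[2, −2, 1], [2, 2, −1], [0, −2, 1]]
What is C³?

[[−20, −30, 15], [20, −10, 5], [−20, −10, 5]]

C² = [[0, −10, 5], [8, 2, −1], [−4, −6, 3]]
C³ = [[−20, −30, 15], [20, −10, 5], [−20, −10, 5]]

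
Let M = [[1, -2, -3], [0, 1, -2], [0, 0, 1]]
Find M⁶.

M = I + N where N = [[0, -2, -3], [0, 0, -2], [0, 0, 0]] is strictly upper-triangular, so N³ = 0.
(I + N)⁶ = I + 6·N + 15·N² = [[1, -12, 42], [0, 1, -12], [0, 0, 1]].

[[1, -12, 42], [0, 1, -12], [0, 0, 1]]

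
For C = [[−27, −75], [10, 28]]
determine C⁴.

tr C = 1 and det C = −6, so the characteristic polynomial is λ² − (1)λ + (−6) with roots 3 and −2.
Eigenvectors give P = [[−5, −3], [2, 1]] with P⁻¹ = [[1, 3], [−2, −5]], and C = P·diag(3, −2)·P⁻¹.
Then C⁴ = P·diag(81, 16)·P⁻¹ = [[−405, −48], [162, 16]] · [[1, 3], [−2, −5]] = [[−309, −975], [130, 406]].

[[−309, −975], [130, 406]]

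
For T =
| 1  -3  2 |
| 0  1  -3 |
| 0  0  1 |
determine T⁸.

[[1, -24, 268], [0, 1, -24], [0, 0, 1]]

T = I + N where N = [[0, -3, 2], [0, 0, -3], [0, 0, 0]] is strictly upper-triangular, so N³ = 0.
(I + N)⁸ = I + 8·N + 28·N² = [[1, -24, 268], [0, 1, -24], [0, 0, 1]].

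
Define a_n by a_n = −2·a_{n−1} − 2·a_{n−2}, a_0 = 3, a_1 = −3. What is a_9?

−48

With companion matrix Q = [[−2, −2], [1, 0]], [a_n, a_{n−1}]ᵀ = Q·[a_{n−1}, a_{n−2}]ᵀ, so [a_9, a_8]ᵀ = Q⁸·[a_1, a_0]ᵀ.
Q⁸ = [[16, 0], [0, 16]], giving [a_9, a_8]ᵀ = [[−48], [48]].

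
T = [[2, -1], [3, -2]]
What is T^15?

[[2, -1], [3, -2]]

T² = I (check: tr T = 0 and det T = -1), so T^15 = T since 15 is odd.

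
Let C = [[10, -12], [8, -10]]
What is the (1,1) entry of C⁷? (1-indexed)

tr C = 0 and det C = -4, so the characteristic polynomial is λ² − (0)λ + (-4) with roots 2 and -2.
Eigenvectors give P = [[3, 1], [2, 1]] with P⁻¹ = [[1, -1], [-2, 3]], and C = P·diag(2, -2)·P⁻¹.
Then C⁷ = P·diag(128, -128)·P⁻¹ = [[384, -128], [256, -128]] · [[1, -1], [-2, 3]] = [[640, -768], [512, -640]].

640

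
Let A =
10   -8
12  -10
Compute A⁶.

tr A = 0 and det A = -4, so the characteristic polynomial is λ² − (0)λ + (-4) with roots -2 and 2.
Eigenvectors give P = [[-2, 1], [-3, 1]] with P⁻¹ = [[1, -1], [3, -2]], and A = P·diag(-2, 2)·P⁻¹.
Then A⁶ = P·diag(64, 64)·P⁻¹ = [[-128, 64], [-192, 64]] · [[1, -1], [3, -2]] = [[64, 0], [0, 64]].

[[64, 0], [0, 64]]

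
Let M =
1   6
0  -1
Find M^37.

M² = I (check: tr M = 0 and det M = -1), so M^37 = M since 37 is odd.

[[1, 6], [0, -1]]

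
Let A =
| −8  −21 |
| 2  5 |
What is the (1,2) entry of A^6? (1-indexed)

tr A = −3 and det A = 2, so the characteristic polynomial is λ² − (−3)λ + (2) with roots −2 and −1.
Eigenvectors give P = [[7, −3], [−2, 1]] with P⁻¹ = [[1, 3], [2, 7]], and A = P·diag(−2, −1)·P⁻¹.
Then A^6 = P·diag(64, 1)·P⁻¹ = [[448, −3], [−128, 1]] · [[1, 3], [2, 7]] = [[442, 1323], [−126, −377]].

1323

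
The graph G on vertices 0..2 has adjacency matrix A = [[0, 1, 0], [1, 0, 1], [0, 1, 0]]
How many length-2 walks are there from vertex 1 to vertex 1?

The number of length-2 walks from vertex 1 to vertex 1 is entry (1,1) of A², where A is the adjacency matrix.
A² = [[1, 0, 1], [0, 2, 0], [1, 0, 1]]

2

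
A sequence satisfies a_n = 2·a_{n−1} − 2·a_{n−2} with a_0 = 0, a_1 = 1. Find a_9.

16

With companion matrix T = [[2, −2], [1, 0]], [a_n, a_{n−1}]ᵀ = T·[a_{n−1}, a_{n−2}]ᵀ, so [a_9, a_8]ᵀ = T⁸·[a_1, a_0]ᵀ.
T⁸ = [[16, 0], [0, 16]], giving [a_9, a_8]ᵀ = [[16], [0]].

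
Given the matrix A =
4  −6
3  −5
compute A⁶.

tr A = −1 and det A = −2, so the characteristic polynomial is λ² − (−1)λ + (−2) with roots 1 and −2.
Eigenvectors give P = [[2, 1], [1, 1]] with P⁻¹ = [[1, −1], [−1, 2]], and A = P·diag(1, −2)·P⁻¹.
Then A⁶ = P·diag(1, 64)·P⁻¹ = [[2, 64], [1, 64]] · [[1, −1], [−1, 2]] = [[−62, 126], [−63, 127]].

[[−62, 126], [−63, 127]]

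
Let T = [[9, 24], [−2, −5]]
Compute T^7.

tr T = 4 and det T = 3, so the characteristic polynomial is λ² − (4)λ + (3) with roots 1 and 3.
Eigenvectors give P = [[3, 4], [−1, −1]] with P⁻¹ = [[−1, −4], [1, 3]], and T = P·diag(1, 3)·P⁻¹.
Then T^7 = P·diag(1, 2187)·P⁻¹ = [[3, 8748], [−1, −2187]] · [[−1, −4], [1, 3]] = [[8745, 26232], [−2186, −6557]].

[[8745, 26232], [−2186, −6557]]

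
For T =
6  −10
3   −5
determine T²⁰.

T² = T (a projection; rank 1, trace 1), so T²⁰ = T.

[[6, −10], [3, −5]]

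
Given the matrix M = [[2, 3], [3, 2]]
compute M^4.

[[313, 312], [312, 313]]

M^2 = [[13, 12], [12, 13]]
M^3 = [[62, 63], [63, 62]]
M^4 = [[313, 312], [312, 313]]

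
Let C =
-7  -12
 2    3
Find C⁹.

[[-59047, -118092], [19682, 39363]]

tr C = -4 and det C = 3, so the characteristic polynomial is λ² − (-4)λ + (3) with roots -3 and -1.
Eigenvectors give P = [[3, -2], [-1, 1]] with P⁻¹ = [[1, 2], [1, 3]], and C = P·diag(-3, -1)·P⁻¹.
Then C⁹ = P·diag(-19683, -1)·P⁻¹ = [[-59049, 2], [19683, -1]] · [[1, 2], [1, 3]] = [[-59047, -118092], [19682, 39363]].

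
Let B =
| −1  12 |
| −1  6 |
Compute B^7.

[[−6049, 24708], [−2059, 8364]]

tr B = 5 and det B = 6, so the characteristic polynomial is λ² − (5)λ + (6) with roots 2 and 3.
Eigenvectors give P = [[4, 3], [1, 1]] with P⁻¹ = [[1, −3], [−1, 4]], and B = P·diag(2, 3)·P⁻¹.
Then B^7 = P·diag(128, 2187)·P⁻¹ = [[512, 6561], [128, 2187]] · [[1, −3], [−1, 4]] = [[−6049, 24708], [−2059, 8364]].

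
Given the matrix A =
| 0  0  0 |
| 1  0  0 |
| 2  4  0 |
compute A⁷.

A is strictly triangular, hence nilpotent: A³ = 0, so A⁷ = 0.

[[0, 0, 0], [0, 0, 0], [0, 0, 0]]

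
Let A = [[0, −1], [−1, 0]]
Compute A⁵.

A² = I (check: tr A = 0 and det A = −1), so A⁵ = A since 5 is odd.

[[0, −1], [−1, 0]]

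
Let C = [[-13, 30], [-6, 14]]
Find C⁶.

[[-251, 630], [-126, 316]]

tr C = 1 and det C = -2, so the characteristic polynomial is λ² − (1)λ + (-2) with roots -1 and 2.
Eigenvectors give P = [[5, 2], [2, 1]] with P⁻¹ = [[1, -2], [-2, 5]], and C = P·diag(-1, 2)·P⁻¹.
Then C⁶ = P·diag(1, 64)·P⁻¹ = [[5, 128], [2, 64]] · [[1, -2], [-2, 5]] = [[-251, 630], [-126, 316]].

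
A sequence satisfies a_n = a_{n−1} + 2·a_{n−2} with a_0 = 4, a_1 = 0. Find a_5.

With companion matrix T = [[1, 2], [1, 0]], [a_n, a_{n−1}]ᵀ = T·[a_{n−1}, a_{n−2}]ᵀ, so [a_5, a_4]ᵀ = T⁴·[a_1, a_0]ᵀ.
T⁴ = [[11, 10], [5, 6]], giving [a_5, a_4]ᵀ = [[40], [24]].

40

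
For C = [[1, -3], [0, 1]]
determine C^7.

C = I + N where N = [[0, -3], [0, 0]] is strictly upper-triangular, so N^2 = 0.
(I + N)^7 = I + 7·N = [[1, -21], [0, 1]].

[[1, -21], [0, 1]]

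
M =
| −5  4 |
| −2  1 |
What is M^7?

[[−4373, 4372], [−2186, 2185]]

tr M = −4 and det M = 3, so the characteristic polynomial is λ² − (−4)λ + (3) with roots −3 and −1.
Eigenvectors give P = [[2, 1], [1, 1]] with P⁻¹ = [[1, −1], [−1, 2]], and M = P·diag(−3, −1)·P⁻¹.
Then M^7 = P·diag(−2187, −1)·P⁻¹ = [[−4374, −1], [−2187, −1]] · [[1, −1], [−1, 2]] = [[−4373, 4372], [−2186, 2185]].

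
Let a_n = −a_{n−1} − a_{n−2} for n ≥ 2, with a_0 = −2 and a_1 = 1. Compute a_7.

1

With companion matrix Q = [[−1, −1], [1, 0]], [a_n, a_{n−1}]ᵀ = Q·[a_{n−1}, a_{n−2}]ᵀ, so [a_7, a_6]ᵀ = Q⁶·[a_1, a_0]ᵀ.
Q⁶ = [[1, 0], [0, 1]], giving [a_7, a_6]ᵀ = [[1], [−2]].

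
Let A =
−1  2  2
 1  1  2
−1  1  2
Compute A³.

[[−5, 10, 18], [−1, 9, 22], [−3, 5, 10]]

A² = [[1, 2, 6], [−2, 5, 8], [0, 1, 4]]
A³ = [[−5, 10, 18], [−1, 9, 22], [−3, 5, 10]]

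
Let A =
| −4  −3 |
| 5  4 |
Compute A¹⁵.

A² = I (check: tr A = 0 and det A = −1), so A¹⁵ = A since 15 is odd.

[[−4, −3], [5, 4]]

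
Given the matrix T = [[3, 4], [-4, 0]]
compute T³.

T² = [[-7, 12], [-12, -16]]
T³ = [[-69, -28], [28, -48]]

[[-69, -28], [28, -48]]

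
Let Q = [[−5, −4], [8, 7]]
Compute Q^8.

[[−6559, −6560], [13120, 13121]]

tr Q = 2 and det Q = −3, so the characteristic polynomial is λ² − (2)λ + (−3) with roots −1 and 3.
Eigenvectors give P = [[1, 1], [−1, −2]] with P⁻¹ = [[2, 1], [−1, −1]], and Q = P·diag(−1, 3)·P⁻¹.
Then Q^8 = P·diag(1, 6561)·P⁻¹ = [[1, 6561], [−1, −13122]] · [[2, 1], [−1, −1]] = [[−6559, −6560], [13120, 13121]].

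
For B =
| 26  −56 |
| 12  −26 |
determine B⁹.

[[6656, −14336], [3072, −6656]]

tr B = 0 and det B = −4, so the characteristic polynomial is λ² − (0)λ + (−4) with roots 2 and −2.
Eigenvectors give P = [[7, 2], [3, 1]] with P⁻¹ = [[1, −2], [−3, 7]], and B = P·diag(2, −2)·P⁻¹.
Then B⁹ = P·diag(512, −512)·P⁻¹ = [[3584, −1024], [1536, −512]] · [[1, −2], [−3, 7]] = [[6656, −14336], [3072, −6656]].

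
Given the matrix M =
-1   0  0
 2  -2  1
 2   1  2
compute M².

[[1, 0, 0], [-4, 5, 0], [4, 0, 5]]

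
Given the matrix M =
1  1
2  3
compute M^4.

M^2 = [[3, 4], [8, 11]]
M^3 = [[11, 15], [30, 41]]
M^4 = [[41, 56], [112, 153]]

[[41, 56], [112, 153]]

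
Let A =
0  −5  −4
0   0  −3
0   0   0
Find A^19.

[[0, 0, 0], [0, 0, 0], [0, 0, 0]]

A is strictly triangular, hence nilpotent: A^3 = 0, so A^19 = 0.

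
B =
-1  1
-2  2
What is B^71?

B² = B (a projection; rank 1, trace 1), so B^71 = B.

[[-1, 1], [-2, 2]]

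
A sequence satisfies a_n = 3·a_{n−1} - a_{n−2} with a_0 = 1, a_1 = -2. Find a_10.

With companion matrix Q = [[3, -1], [1, 0]], [a_n, a_{n−1}]ᵀ = Q·[a_{n−1}, a_{n−2}]ᵀ, so [a_10, a_9]ᵀ = Q⁹·[a_1, a_0]ᵀ.
Q⁹ = [[6765, -2584], [2584, -987]], giving [a_10, a_9]ᵀ = [[-16114], [-6155]].

-16114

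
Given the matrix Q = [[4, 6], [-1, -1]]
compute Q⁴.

tr Q = 3 and det Q = 2, so the characteristic polynomial is λ² − (3)λ + (2) with roots 2 and 1.
Eigenvectors give P = [[3, 2], [-1, -1]] with P⁻¹ = [[1, 2], [-1, -3]], and Q = P·diag(2, 1)·P⁻¹.
Then Q⁴ = P·diag(16, 1)·P⁻¹ = [[48, 2], [-16, -1]] · [[1, 2], [-1, -3]] = [[46, 90], [-15, -29]].

[[46, 90], [-15, -29]]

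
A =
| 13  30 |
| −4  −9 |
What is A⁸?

[[39361, 98400], [−13120, −32799]]

tr A = 4 and det A = 3, so the characteristic polynomial is λ² − (4)λ + (3) with roots 3 and 1.
Eigenvectors give P = [[−3, −5], [1, 2]] with P⁻¹ = [[−2, −5], [1, 3]], and A = P·diag(3, 1)·P⁻¹.
Then A⁸ = P·diag(6561, 1)·P⁻¹ = [[−19683, −5], [6561, 2]] · [[−2, −5], [1, 3]] = [[39361, 98400], [−13120, −32799]].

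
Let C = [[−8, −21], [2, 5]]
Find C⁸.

tr C = −3 and det C = 2, so the characteristic polynomial is λ² − (−3)λ + (2) with roots −2 and −1.
Eigenvectors give P = [[7, −3], [−2, 1]] with P⁻¹ = [[1, 3], [2, 7]], and C = P·diag(−2, −1)·P⁻¹.
Then C⁸ = P·diag(256, 1)·P⁻¹ = [[1792, −3], [−512, 1]] · [[1, 3], [2, 7]] = [[1786, 5355], [−510, −1529]].

[[1786, 5355], [−510, −1529]]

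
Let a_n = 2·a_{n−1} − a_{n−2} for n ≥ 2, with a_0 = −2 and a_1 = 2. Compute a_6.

22

With companion matrix B = [[2, −1], [1, 0]], [a_n, a_{n−1}]ᵀ = B·[a_{n−1}, a_{n−2}]ᵀ, so [a_6, a_5]ᵀ = B⁵·[a_1, a_0]ᵀ.
B⁵ = [[6, −5], [5, −4]], giving [a_6, a_5]ᵀ = [[22], [18]].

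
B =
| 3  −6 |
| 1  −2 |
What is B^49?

[[3, −6], [1, −2]]

B² = B (a projection; rank 1, trace 1), so B^49 = B.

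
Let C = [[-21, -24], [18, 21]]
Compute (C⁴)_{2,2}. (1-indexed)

tr C = 0 and det C = -9, so the characteristic polynomial is λ² − (0)λ + (-9) with roots 3 and -3.
Eigenvectors give P = [[1, -4], [-1, 3]] with P⁻¹ = [[-3, -4], [-1, -1]], and C = P·diag(3, -3)·P⁻¹.
Then C⁴ = P·diag(81, 81)·P⁻¹ = [[81, -324], [-81, 243]] · [[-3, -4], [-1, -1]] = [[81, 0], [0, 81]].

81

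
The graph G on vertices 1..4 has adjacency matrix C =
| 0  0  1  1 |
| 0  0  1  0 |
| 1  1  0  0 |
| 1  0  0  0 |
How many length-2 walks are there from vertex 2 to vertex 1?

1

The number of length-2 walks from vertex 2 to vertex 1 is entry (2,1) of C^2, where C is the adjacency matrix.
C^2 = [[2, 1, 0, 0], [1, 1, 0, 0], [0, 0, 2, 1], [0, 0, 1, 1]]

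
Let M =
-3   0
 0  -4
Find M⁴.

[[81, 0], [0, 256]]

M² = [[9, 0], [0, 16]]
M³ = [[-27, 0], [0, -64]]
M⁴ = [[81, 0], [0, 256]]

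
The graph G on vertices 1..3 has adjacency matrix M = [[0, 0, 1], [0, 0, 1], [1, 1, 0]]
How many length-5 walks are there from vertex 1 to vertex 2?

0

The number of length-5 walks from vertex 1 to vertex 2 is entry (1,2) of M^5, where M is the adjacency matrix.
M^2 = [[1, 1, 0], [1, 1, 0], [0, 0, 2]]
M^3 = [[0, 0, 2], [0, 0, 2], [2, 2, 0]]
M^4 = [[2, 2, 0], [2, 2, 0], [0, 0, 4]]
M^5 = [[0, 0, 4], [0, 0, 4], [4, 4, 0]]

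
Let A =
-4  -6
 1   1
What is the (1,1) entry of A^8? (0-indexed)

-509

tr A = -3 and det A = 2, so the characteristic polynomial is λ² − (-3)λ + (2) with roots -2 and -1.
Eigenvectors give P = [[-3, -2], [1, 1]] with P⁻¹ = [[-1, -2], [1, 3]], and A = P·diag(-2, -1)·P⁻¹.
Then A^8 = P·diag(256, 1)·P⁻¹ = [[-768, -2], [256, 1]] · [[-1, -2], [1, 3]] = [[766, 1530], [-255, -509]].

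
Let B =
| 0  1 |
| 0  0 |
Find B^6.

[[0, 0], [0, 0]]

B is strictly triangular, hence nilpotent: B^2 = 0, so B^6 = 0.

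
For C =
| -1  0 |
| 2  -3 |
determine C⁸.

[[1, 0], [-6560, 6561]]

tr C = -4 and det C = 3, so the characteristic polynomial is λ² − (-4)λ + (3) with roots -1 and -3.
Eigenvectors give P = [[-1, 0], [-1, 1]] with P⁻¹ = [[-1, 0], [-1, 1]], and C = P·diag(-1, -3)·P⁻¹.
Then C⁸ = P·diag(1, 6561)·P⁻¹ = [[-1, 0], [-1, 6561]] · [[-1, 0], [-1, 1]] = [[1, 0], [-6560, 6561]].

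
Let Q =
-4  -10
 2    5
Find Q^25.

[[-4, -10], [2, 5]]

Q² = Q (a projection; rank 1, trace 1), so Q^25 = Q.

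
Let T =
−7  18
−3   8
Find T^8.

[[−509, 1530], [−255, 766]]

tr T = 1 and det T = −2, so the characteristic polynomial is λ² − (1)λ + (−2) with roots 2 and −1.
Eigenvectors give P = [[2, 3], [1, 1]] with P⁻¹ = [[−1, 3], [1, −2]], and T = P·diag(2, −1)·P⁻¹.
Then T^8 = P·diag(256, 1)·P⁻¹ = [[512, 3], [256, 1]] · [[−1, 3], [1, −2]] = [[−509, 1530], [−255, 766]].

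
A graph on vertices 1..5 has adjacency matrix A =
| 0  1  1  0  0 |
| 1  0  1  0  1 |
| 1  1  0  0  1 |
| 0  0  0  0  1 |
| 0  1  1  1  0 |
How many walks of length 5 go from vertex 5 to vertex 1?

The number of length-5 walks from vertex 5 to vertex 1 is entry (5,1) of A^5, where A is the adjacency matrix.
A^2 = [[2, 1, 1, 0, 2], [1, 3, 2, 1, 1], [1, 2, 3, 1, 1], [0, 1, 1, 1, 0], [2, 1, 1, 0, 3]]
A^3 = [[2, 5, 5, 2, 2], [5, 4, 5, 1, 6], [5, 5, 4, 1, 6], [2, 1, 1, 0, 3], [2, 6, 6, 3, 2]]
A^4 = [[10, 9, 9, 2, 12], [9, 16, 15, 6, 10], [9, 15, 16, 6, 10], [2, 6, 6, 3, 2], [12, 10, 10, 2, 15]]
A^5 = [[18, 31, 31, 12, 20], [31, 34, 35, 10, 37], [31, 35, 34, 10, 37], [12, 10, 10, 2, 15], [20, 37, 37, 15, 22]]

20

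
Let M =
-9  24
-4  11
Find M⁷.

tr M = 2 and det M = -3, so the characteristic polynomial is λ² − (2)λ + (-3) with roots 3 and -1.
Eigenvectors give P = [[-2, 3], [-1, 1]] with P⁻¹ = [[1, -3], [1, -2]], and M = P·diag(3, -1)·P⁻¹.
Then M⁷ = P·diag(2187, -1)·P⁻¹ = [[-4374, -3], [-2187, -1]] · [[1, -3], [1, -2]] = [[-4377, 13128], [-2188, 6563]].

[[-4377, 13128], [-2188, 6563]]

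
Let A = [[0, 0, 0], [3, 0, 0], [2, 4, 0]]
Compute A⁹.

A is strictly triangular, hence nilpotent: A³ = 0, so A⁹ = 0.

[[0, 0, 0], [0, 0, 0], [0, 0, 0]]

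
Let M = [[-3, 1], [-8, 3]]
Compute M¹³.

M² = I (check: tr M = 0 and det M = -1), so M¹³ = M since 13 is odd.

[[-3, 1], [-8, 3]]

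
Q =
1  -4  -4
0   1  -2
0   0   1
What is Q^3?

Q = I + N where N = [[0, -4, -4], [0, 0, -2], [0, 0, 0]] is strictly upper-triangular, so N^3 = 0.
(I + N)^3 = I + 3·N + 3·N^2 = [[1, -12, 12], [0, 1, -6], [0, 0, 1]].

[[1, -12, 12], [0, 1, -6], [0, 0, 1]]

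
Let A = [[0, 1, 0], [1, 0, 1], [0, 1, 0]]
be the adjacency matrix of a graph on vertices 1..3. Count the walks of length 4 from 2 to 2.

4

The number of length-4 walks from vertex 2 to vertex 2 is entry (2,2) of A⁴, where A is the adjacency matrix.
A² = [[1, 0, 1], [0, 2, 0], [1, 0, 1]]
A³ = [[0, 2, 0], [2, 0, 2], [0, 2, 0]]
A⁴ = [[2, 0, 2], [0, 4, 0], [2, 0, 2]]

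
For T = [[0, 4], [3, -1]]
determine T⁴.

T² = [[12, -4], [-3, 13]]
T³ = [[-12, 52], [39, -25]]
T⁴ = [[156, -100], [-75, 181]]

[[156, -100], [-75, 181]]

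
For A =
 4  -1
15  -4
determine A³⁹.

[[4, -1], [15, -4]]

A² = I (check: tr A = 0 and det A = -1), so A³⁹ = A since 39 is odd.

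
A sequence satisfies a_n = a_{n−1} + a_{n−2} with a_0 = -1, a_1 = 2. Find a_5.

7

With companion matrix A = [[1, 1], [1, 0]], [a_n, a_{n−1}]ᵀ = A·[a_{n−1}, a_{n−2}]ᵀ, so [a_5, a_4]ᵀ = A^4·[a_1, a_0]ᵀ.
A^4 = [[5, 3], [3, 2]], giving [a_5, a_4]ᵀ = [[7], [4]].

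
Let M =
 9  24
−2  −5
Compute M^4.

tr M = 4 and det M = 3, so the characteristic polynomial is λ² − (4)λ + (3) with roots 1 and 3.
Eigenvectors give P = [[−3, 4], [1, −1]] with P⁻¹ = [[1, 4], [1, 3]], and M = P·diag(1, 3)·P⁻¹.
Then M^4 = P·diag(1, 81)·P⁻¹ = [[−3, 324], [1, −81]] · [[1, 4], [1, 3]] = [[321, 960], [−80, −239]].

[[321, 960], [−80, −239]]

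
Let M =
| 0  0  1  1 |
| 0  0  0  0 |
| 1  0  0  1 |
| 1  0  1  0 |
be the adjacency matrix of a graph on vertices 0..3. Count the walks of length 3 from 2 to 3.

3

The number of length-3 walks from vertex 2 to vertex 3 is entry (2,3) of M³, where M is the adjacency matrix.
M² = [[2, 0, 1, 1], [0, 0, 0, 0], [1, 0, 2, 1], [1, 0, 1, 2]]
M³ = [[2, 0, 3, 3], [0, 0, 0, 0], [3, 0, 2, 3], [3, 0, 3, 2]]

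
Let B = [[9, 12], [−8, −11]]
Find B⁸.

tr B = −2 and det B = −3, so the characteristic polynomial is λ² − (−2)λ + (−3) with roots −3 and 1.
Eigenvectors give P = [[−1, −3], [1, 2]] with P⁻¹ = [[2, 3], [−1, −1]], and B = P·diag(−3, 1)·P⁻¹.
Then B⁸ = P·diag(6561, 1)·P⁻¹ = [[−6561, −3], [6561, 2]] · [[2, 3], [−1, −1]] = [[−13119, −19680], [13120, 19681]].

[[−13119, −19680], [13120, 19681]]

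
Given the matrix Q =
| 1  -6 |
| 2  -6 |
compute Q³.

[[49, -114], [38, -84]]

tr Q = -5 and det Q = 6, so the characteristic polynomial is λ² − (-5)λ + (6) with roots -3 and -2.
Eigenvectors give P = [[3, -2], [2, -1]] with P⁻¹ = [[-1, 2], [-2, 3]], and Q = P·diag(-3, -2)·P⁻¹.
Then Q³ = P·diag(-27, -8)·P⁻¹ = [[-81, 16], [-54, 8]] · [[-1, 2], [-2, 3]] = [[49, -114], [38, -84]].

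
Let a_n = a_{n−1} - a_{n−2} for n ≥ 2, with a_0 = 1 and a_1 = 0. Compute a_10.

0

With companion matrix C = [[1, -1], [1, 0]], [a_n, a_{n−1}]ᵀ = C·[a_{n−1}, a_{n−2}]ᵀ, so [a_10, a_9]ᵀ = C^9·[a_1, a_0]ᵀ.
C^9 = [[-1, 0], [0, -1]], giving [a_10, a_9]ᵀ = [[0], [-1]].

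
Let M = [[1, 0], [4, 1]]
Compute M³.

[[1, 0], [12, 1]]

M = I + N where N = [[0, 0], [4, 0]] is strictly lower-triangular, so N² = 0.
(I + N)³ = I + 3·N = [[1, 0], [12, 1]].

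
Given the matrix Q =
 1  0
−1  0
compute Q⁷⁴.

Q² = Q (a projection; rank 1, trace 1), so Q⁷⁴ = Q.

[[1, 0], [−1, 0]]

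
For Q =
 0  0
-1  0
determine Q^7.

Q is strictly triangular, hence nilpotent: Q^2 = 0, so Q^7 = 0.

[[0, 0], [0, 0]]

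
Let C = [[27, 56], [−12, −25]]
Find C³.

tr C = 2 and det C = −3, so the characteristic polynomial is λ² − (2)λ + (−3) with roots 3 and −1.
Eigenvectors give P = [[7, −2], [−3, 1]] with P⁻¹ = [[1, 2], [3, 7]], and C = P·diag(3, −1)·P⁻¹.
Then C³ = P·diag(27, −1)·P⁻¹ = [[189, 2], [−81, −1]] · [[1, 2], [3, 7]] = [[195, 392], [−84, −169]].

[[195, 392], [−84, −169]]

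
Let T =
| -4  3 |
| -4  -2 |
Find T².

[[4, -18], [24, -8]]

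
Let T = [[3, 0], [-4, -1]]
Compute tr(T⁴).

T² = [[9, 0], [-8, 1]]
T³ = [[27, 0], [-28, -1]]
T⁴ = [[81, 0], [-80, 1]]

82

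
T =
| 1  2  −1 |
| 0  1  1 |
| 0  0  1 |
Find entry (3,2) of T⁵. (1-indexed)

T = I + N where N = [[0, 2, −1], [0, 0, 1], [0, 0, 0]] is strictly upper-triangular, so N³ = 0.
(I + N)⁵ = I + 5·N + 10·N² = [[1, 10, 15], [0, 1, 5], [0, 0, 1]].

0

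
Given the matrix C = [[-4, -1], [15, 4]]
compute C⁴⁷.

C² = I (check: tr C = 0 and det C = -1), so C⁴⁷ = C since 47 is odd.

[[-4, -1], [15, 4]]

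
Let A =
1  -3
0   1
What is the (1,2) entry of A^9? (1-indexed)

-27

A = I + N where N = [[0, -3], [0, 0]] is strictly upper-triangular, so N^2 = 0.
(I + N)^9 = I + 9·N = [[1, -27], [0, 1]].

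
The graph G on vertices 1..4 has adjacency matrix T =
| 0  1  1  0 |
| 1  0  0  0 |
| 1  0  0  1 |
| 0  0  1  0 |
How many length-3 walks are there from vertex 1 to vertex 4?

0

The number of length-3 walks from vertex 1 to vertex 4 is entry (1,4) of T^3, where T is the adjacency matrix.
T^2 = [[2, 0, 0, 1], [0, 1, 1, 0], [0, 1, 2, 0], [1, 0, 0, 1]]
T^3 = [[0, 2, 3, 0], [2, 0, 0, 1], [3, 0, 0, 2], [0, 1, 2, 0]]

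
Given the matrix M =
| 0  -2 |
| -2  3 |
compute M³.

M² = [[4, -6], [-6, 13]]
M³ = [[12, -26], [-26, 51]]

[[12, -26], [-26, 51]]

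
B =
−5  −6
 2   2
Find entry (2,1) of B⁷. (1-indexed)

254

tr B = −3 and det B = 2, so the characteristic polynomial is λ² − (−3)λ + (2) with roots −1 and −2.
Eigenvectors give P = [[−3, −2], [2, 1]] with P⁻¹ = [[1, 2], [−2, −3]], and B = P·diag(−1, −2)·P⁻¹.
Then B⁷ = P·diag(−1, −128)·P⁻¹ = [[3, 256], [−2, −128]] · [[1, 2], [−2, −3]] = [[−509, −762], [254, 380]].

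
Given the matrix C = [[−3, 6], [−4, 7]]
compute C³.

tr C = 4 and det C = 3, so the characteristic polynomial is λ² − (4)λ + (3) with roots 3 and 1.
Eigenvectors give P = [[−1, 3], [−1, 2]] with P⁻¹ = [[2, −3], [1, −1]], and C = P·diag(3, 1)·P⁻¹.
Then C³ = P·diag(27, 1)·P⁻¹ = [[−27, 3], [−27, 2]] · [[2, −3], [1, −1]] = [[−51, 78], [−52, 79]].

[[−51, 78], [−52, 79]]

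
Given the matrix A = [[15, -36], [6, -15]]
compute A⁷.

tr A = 0 and det A = -9, so the characteristic polynomial is λ² − (0)λ + (-9) with roots 3 and -3.
Eigenvectors give P = [[-3, 2], [-1, 1]] with P⁻¹ = [[-1, 2], [-1, 3]], and A = P·diag(3, -3)·P⁻¹.
Then A⁷ = P·diag(2187, -2187)·P⁻¹ = [[-6561, -4374], [-2187, -2187]] · [[-1, 2], [-1, 3]] = [[10935, -26244], [4374, -10935]].

[[10935, -26244], [4374, -10935]]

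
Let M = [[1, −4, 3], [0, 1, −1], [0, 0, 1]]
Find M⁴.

M = I + N where N = [[0, −4, 3], [0, 0, −1], [0, 0, 0]] is strictly upper-triangular, so N³ = 0.
(I + N)⁴ = I + 4·N + 6·N² = [[1, −16, 36], [0, 1, −4], [0, 0, 1]].

[[1, −16, 36], [0, 1, −4], [0, 0, 1]]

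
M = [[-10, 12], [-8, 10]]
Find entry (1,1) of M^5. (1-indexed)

-160

tr M = 0 and det M = -4, so the characteristic polynomial is λ² − (0)λ + (-4) with roots 2 and -2.
Eigenvectors give P = [[1, 3], [1, 2]] with P⁻¹ = [[-2, 3], [1, -1]], and M = P·diag(2, -2)·P⁻¹.
Then M^5 = P·diag(32, -32)·P⁻¹ = [[32, -96], [32, -64]] · [[-2, 3], [1, -1]] = [[-160, 192], [-128, 160]].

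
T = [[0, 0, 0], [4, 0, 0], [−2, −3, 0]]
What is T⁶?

T is strictly triangular, hence nilpotent: T³ = 0, so T⁶ = 0.

[[0, 0, 0], [0, 0, 0], [0, 0, 0]]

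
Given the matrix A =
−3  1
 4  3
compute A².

[[13, 0], [0, 13]]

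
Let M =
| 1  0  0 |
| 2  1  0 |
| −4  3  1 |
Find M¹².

[[1, 0, 0], [24, 1, 0], [348, 36, 1]]

M = I + N where N = [[0, 0, 0], [2, 0, 0], [−4, 3, 0]] is strictly lower-triangular, so N³ = 0.
(I + N)¹² = I + 12·N + 66·N² = [[1, 0, 0], [24, 1, 0], [348, 36, 1]].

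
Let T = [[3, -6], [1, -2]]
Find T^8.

[[3, -6], [1, -2]]

T² = T (a projection; rank 1, trace 1), so T^8 = T.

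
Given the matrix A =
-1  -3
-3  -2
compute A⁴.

A² = [[10, 9], [9, 13]]
A³ = [[-37, -48], [-48, -53]]
A⁴ = [[181, 207], [207, 250]]

[[181, 207], [207, 250]]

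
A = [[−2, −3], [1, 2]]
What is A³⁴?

A² = I (check: tr A = 0 and det A = −1), so A³⁴ = I since 34 is even.

[[1, 0], [0, 1]]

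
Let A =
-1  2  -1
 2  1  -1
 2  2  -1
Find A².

[[3, -2, 0], [-2, 3, -2], [0, 4, -3]]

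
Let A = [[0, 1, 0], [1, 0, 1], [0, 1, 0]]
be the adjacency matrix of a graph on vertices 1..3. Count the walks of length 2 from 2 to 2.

The number of length-2 walks from vertex 2 to vertex 2 is entry (2,2) of A², where A is the adjacency matrix.
A² = [[1, 0, 1], [0, 2, 0], [1, 0, 1]]

2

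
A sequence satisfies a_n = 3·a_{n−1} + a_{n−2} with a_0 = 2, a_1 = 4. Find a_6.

With companion matrix T = [[3, 1], [1, 0]], [a_n, a_{n−1}]ᵀ = T·[a_{n−1}, a_{n−2}]ᵀ, so [a_6, a_5]ᵀ = T^5·[a_1, a_0]ᵀ.
T^5 = [[360, 109], [109, 33]], giving [a_6, a_5]ᵀ = [[1658], [502]].

1658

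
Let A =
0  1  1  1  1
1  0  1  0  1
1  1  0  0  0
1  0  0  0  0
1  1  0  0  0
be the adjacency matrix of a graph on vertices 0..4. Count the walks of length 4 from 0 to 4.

The number of length-4 walks from vertex 0 to vertex 4 is entry (0,4) of A⁴, where A is the adjacency matrix.
A² = [[4, 2, 1, 0, 1], [2, 3, 1, 1, 1], [1, 1, 2, 1, 2], [0, 1, 1, 1, 1], [1, 1, 2, 1, 2]]
A³ = [[4, 6, 6, 4, 6], [6, 4, 5, 2, 5], [6, 5, 2, 1, 2], [4, 2, 1, 0, 1], [6, 5, 2, 1, 2]]
A⁴ = [[22, 16, 10, 4, 10], [16, 16, 10, 6, 10], [10, 10, 11, 6, 11], [4, 6, 6, 4, 6], [10, 10, 11, 6, 11]]

10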